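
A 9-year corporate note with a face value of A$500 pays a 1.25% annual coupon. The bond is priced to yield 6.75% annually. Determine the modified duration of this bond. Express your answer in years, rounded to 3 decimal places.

7.895 years

Periodic yield y = 0.0675. First find Macaulay duration:
  t   CF        PV=CF/(1+0.0675)^t    t·PV
  1         6.25         5.8548         5.8548
  2         6.25         5.4846        10.9692
  3         6.25         5.1378        15.4134
  4         6.25         4.8129        19.2517
  5         6.25         4.5086        22.5429
  6         6.25         4.2235        25.3410
  7         6.25         3.9564        27.6951
  8         6.25         3.7063        29.6502
  9       506.25       281.2251     2,531.0259
  Σ                    318.9100     2,687.7441
P = 318.9100; Macaulay duration = 2,687.7441 / 318.9100 = 8.42791 years.
Modified duration = D_Mac / (1 + y) = 8.42791 / 1.0675 = 7.89500 years.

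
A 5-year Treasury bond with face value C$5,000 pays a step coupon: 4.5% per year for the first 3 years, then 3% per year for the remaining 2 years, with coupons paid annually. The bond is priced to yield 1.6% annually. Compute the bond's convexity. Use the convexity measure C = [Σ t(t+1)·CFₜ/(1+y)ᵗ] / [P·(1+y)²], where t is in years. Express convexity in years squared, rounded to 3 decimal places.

26.148

With y = 0.016:
  t   CF        PV=CF/(1+0.016)^t    t·PV        t(t+1)·PV
  1       225.00       221.4567       221.4567         442.9134
  2       225.00       217.9692       435.9384       1,307.8151
  3       225.00       214.5366       643.6098       2,574.4392
  4       150.00       140.7720       563.0882       2,815.4409
  5     5,150.00     4,757.0607    23,785.3033     142,711.8198
  Σ                  5,551.7952    25,649.3964     149,852.4284
P = 5,551.7952.
Convexity = Σ t(t+1)·PV / [P·(1+y)²] = 149,852.4284 / (5,551.7952 × 1.032256) = 26.14827.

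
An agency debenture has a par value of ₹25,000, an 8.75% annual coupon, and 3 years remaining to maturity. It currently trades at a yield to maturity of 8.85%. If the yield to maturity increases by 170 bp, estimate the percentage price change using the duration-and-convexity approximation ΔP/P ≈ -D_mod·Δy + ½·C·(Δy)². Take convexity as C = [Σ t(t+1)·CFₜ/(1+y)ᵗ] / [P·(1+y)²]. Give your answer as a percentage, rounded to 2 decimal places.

-4.19%

With y = 0.0885:
  t   CF        PV=CF/(1+0.0885)^t    t·PV        t(t+1)·PV
  1     2,187.50     2,009.6463     2,009.6463       4,019.2926
  2     2,187.50     1,846.2529     3,692.5058      11,077.5175
  3    27,187.50    21,080.6489    63,241.9466     252,967.7863
  Σ                 24,936.5481    68,944.0987     268,064.5964
P = 24,936.5481; D_Mac = 2.76478 yrs; D_mod = 2.53999 yrs; C = 9.07290.
Duration effect: -2.53999 × (+0.017) = -0.043180
Convexity effect: 0.5 × 9.07290 × (0.017)² = +0.0013110
ΔP/P ≈ -0.043180 + 0.0013110 = -0.041869 = -4.1869%.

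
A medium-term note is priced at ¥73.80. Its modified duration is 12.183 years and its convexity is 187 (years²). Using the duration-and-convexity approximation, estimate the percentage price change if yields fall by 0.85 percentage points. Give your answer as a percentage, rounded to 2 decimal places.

Duration effect: -D_mod·Δy = -12.183 × (-0.0085) = +0.1035555
Convexity effect: ½·C·(Δy)² = 0.5 × 187 × (-0.0085)² = +0.006755375
ΔP/P ≈ +0.1035555 + 0.006755375 = +0.110310875
= +11.0310875%.

+11.03%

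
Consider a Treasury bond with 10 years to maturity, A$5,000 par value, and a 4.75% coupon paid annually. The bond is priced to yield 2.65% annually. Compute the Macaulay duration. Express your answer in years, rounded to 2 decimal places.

Periodic yield y = 0.0265. Discount each cash flow and weight by its year:
  t   CF        PV=CF/(1+0.0265)^t    t·PV
  1       237.50       231.3687       231.3687
  2       237.50       225.3957       450.7915
  3       237.50       219.5770       658.7309
  4       237.50       213.9084       855.6335
  5       237.50       208.3861     1,041.9307
  6       237.50       203.0065     1,218.0389
  7       237.50       197.7657     1,384.3598
  8       237.50       192.6602     1,541.2815
  9       237.50       187.6865     1,689.1785
  10    5,237.50     4,032.1298    40,321.2975
  Σ                  5,911.8845    49,392.6115
Price P = Σ PV = 5,911.8845.
Macaulay duration = Σ(t·PV) / P = 49,392.6115 / 5,911.8845 = 8.35480 years.

8.35 years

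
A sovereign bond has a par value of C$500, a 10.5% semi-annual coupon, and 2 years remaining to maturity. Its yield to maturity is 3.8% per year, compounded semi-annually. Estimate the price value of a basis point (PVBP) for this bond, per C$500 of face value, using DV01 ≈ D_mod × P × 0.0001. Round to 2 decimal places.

C$0.10

Periodic yield y = 0.019.
  t   CF        PV=CF/(1+0.019)^t    t·PV
  1        26.25        25.7605        25.7605
  2        26.25        25.2802        50.5605
  3        26.25        24.8089        74.4266
  4       526.25       488.0849     1,952.3396
  Σ                    563.9345     2,103.0872
P = 563.9345; D_Mac = 3.72931 half-year periods = 1.86466 yrs; D_mod = 1.82989 yrs.
DV01 ≈ 1.82989 × 563.9345 × 0.0001 = 0.103194.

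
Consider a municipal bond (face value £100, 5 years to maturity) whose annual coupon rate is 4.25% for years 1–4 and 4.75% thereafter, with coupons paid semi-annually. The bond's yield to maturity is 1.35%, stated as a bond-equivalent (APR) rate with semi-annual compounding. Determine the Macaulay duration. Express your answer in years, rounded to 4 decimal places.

4.5913 years

Periodic yield y = 0.00675. Discount each cash flow and weight by its period:
  t   CF        PV=CF/(1+0.00675)^t    t·PV
  1        2.125         2.1108         2.1108
  2        2.125         2.0966         4.1932
  3        2.125         2.0825         6.2476
  4        2.125         2.0686         8.2743
  5        2.125         2.0547        10.2736
  6        2.125         2.0409        12.2456
  7        2.125         2.0273        14.1908
  8        2.125         2.0137        16.1093
  9        2.375         2.2355        20.1192
  10     102.375        95.7145       957.1446
  Σ                    114.4450     1,050.9089
Price P = Σ PV = 114.4450.
Macaulay duration = Σ(t·PV) / P = 1,050.9089 / 114.4450 = 9.18266 half-year periods.
In years: 9.18266 / 2 = 4.59133 years.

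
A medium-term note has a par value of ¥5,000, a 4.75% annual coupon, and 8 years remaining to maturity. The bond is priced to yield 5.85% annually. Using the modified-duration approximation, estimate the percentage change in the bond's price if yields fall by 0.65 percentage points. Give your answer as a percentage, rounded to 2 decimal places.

Periodic yield y = 0.0585. Modified duration first:
  t   CF        PV=CF/(1+0.0585)^t    t·PV
  1       237.50       224.3741       224.3741
  2       237.50       211.9737       423.9473
  3       237.50       200.2585       600.7756
  4       237.50       189.1909       756.7635
  5       237.50       178.7349       893.6744
  6       237.50       168.8568     1,013.1405
  7       237.50       159.5246     1,116.6720
  8     5,237.50     3,323.5111    26,588.0890
  Σ                  4,656.4245    31,617.4364
P = 4,656.4245; D_Mac = 6.79007 yrs; D_mod = 6.79007/(1+0.0585) = 6.41480 yrs.
ΔP/P ≈ -D_mod · Δy = -6.41480 × (-0.0065) = +0.041696 = +4.1696%.

+4.17%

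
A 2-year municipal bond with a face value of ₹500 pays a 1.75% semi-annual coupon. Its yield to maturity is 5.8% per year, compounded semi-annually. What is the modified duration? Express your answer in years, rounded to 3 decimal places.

Periodic yield y = 0.029. First find Macaulay duration:
  t   CF        PV=CF/(1+0.029)^t    t·PV
  1        4.375         4.2517         4.2517
  2        4.375         4.1319         8.2638
  3        4.375         4.0154        12.0463
  4      504.375       449.8752     1,799.5008
  Σ                    462.2742     1,824.0625
P = 462.2742; Macaulay duration = 1,824.0625 / 462.2742 = 3.94585 half-year periods = 1.97292 years.
Modified duration = D_Mac / (1 + y) = 1.97292 / 1.029 = 1.91732 years.

1.917 years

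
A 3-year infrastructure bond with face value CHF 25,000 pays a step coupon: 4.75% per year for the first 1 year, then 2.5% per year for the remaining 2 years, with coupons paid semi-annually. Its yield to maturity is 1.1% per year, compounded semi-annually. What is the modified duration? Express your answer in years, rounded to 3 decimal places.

2.850 years

Periodic yield y = 0.0055. First find Macaulay duration:
  t   CF        PV=CF/(1+0.0055)^t    t·PV
  1       593.75       590.5022       590.5022
  2       593.75       587.2722     1,174.5445
  3       312.50       307.4000       922.1999
  4       312.50       305.7185     1,222.8740
  5       312.50       304.0462     1,520.2312
  6    25,312.50    24,493.0343   146,958.2059
  Σ                 26,587.9735   152,388.5577
P = 26,587.9735; Macaulay duration = 152,388.5577 / 26,587.9735 = 5.73148 half-year periods = 2.86574 years.
Modified duration = D_Mac / (1 + y) = 2.86574 / 1.0055 = 2.85007 years.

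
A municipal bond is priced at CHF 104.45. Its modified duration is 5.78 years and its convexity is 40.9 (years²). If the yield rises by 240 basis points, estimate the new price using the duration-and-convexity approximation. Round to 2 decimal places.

CHF 91.19

Duration effect: -D_mod·Δy = -5.78 × (+0.024) = -0.138720
Convexity effect: ½·C·(Δy)² = 0.5 × 40.9 × (0.024)² = +0.0117792
ΔP/P ≈ -0.138720 + 0.0117792 = -0.1269408
New price ≈ 104.45 × (1 - 0.1269408) = 91.19103344.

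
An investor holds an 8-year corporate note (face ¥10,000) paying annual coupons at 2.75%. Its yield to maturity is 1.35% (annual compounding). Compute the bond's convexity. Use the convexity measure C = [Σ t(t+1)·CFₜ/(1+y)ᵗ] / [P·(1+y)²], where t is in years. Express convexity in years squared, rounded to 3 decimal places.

With y = 0.0135:
  t   CF        PV=CF/(1+0.0135)^t    t·PV        t(t+1)·PV
  1       275.00       271.3370       271.3370         542.6739
  2       275.00       267.7227       535.4454       1,606.3362
  3       275.00       264.1566       792.4697       3,169.8790
  4       275.00       260.6380     1,042.5519       5,212.7594
  5       275.00       257.1662     1,285.8311       7,714.9867
  6       275.00       253.7407     1,522.4443      10,657.1104
  7       275.00       250.3609     1,752.5260      14,020.2078
  8    10,275.00     9,229.7897    73,838.3177     664,544.8592
  Σ                 11,054.9117    81,040.9231     707,468.8126
P = 11,054.9117.
Convexity = Σ t(t+1)·PV / [P·(1+y)²] = 707,468.8126 / (11,054.9117 × 1.027182) = 62.30236.

62.302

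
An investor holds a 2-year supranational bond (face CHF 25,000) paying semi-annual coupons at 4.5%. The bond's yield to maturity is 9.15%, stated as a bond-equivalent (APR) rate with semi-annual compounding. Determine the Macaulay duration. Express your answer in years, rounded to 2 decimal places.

Periodic yield y = 0.04575. Discount each cash flow and weight by its period:
  t   CF        PV=CF/(1+0.04575)^t    t·PV
  1       562.50       537.8915       537.8915
  2       562.50       514.3595     1,028.7190
  3       562.50       491.8571     1,475.5712
  4    25,562.50    21,374.2966    85,497.1866
  Σ                 22,918.4047    88,539.3682
Price P = Σ PV = 22,918.4047.
Macaulay duration = Σ(t·PV) / P = 88,539.3682 / 22,918.4047 = 3.86324 half-year periods.
In years: 3.86324 / 2 = 1.93162 years.

1.93 years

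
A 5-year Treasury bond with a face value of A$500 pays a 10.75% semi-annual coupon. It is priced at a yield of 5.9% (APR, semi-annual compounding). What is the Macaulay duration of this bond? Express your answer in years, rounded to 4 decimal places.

Periodic yield y = 0.0295. Discount each cash flow and weight by its period:
  t   CF        PV=CF/(1+0.0295)^t    t·PV
  1       26.875        26.1049        26.1049
  2       26.875        25.3569        50.7138
  3       26.875        24.6303        73.8909
  4       26.875        23.9245        95.6980
  5       26.875        23.2390       116.1948
  6       26.875        22.5731       135.4383
  7       26.875        21.9262       153.4836
  8       26.875        21.2979       170.3835
  9       26.875        20.6877       186.1889
  10     526.875       393.9527     3,939.5270
  Σ                    603.6931     4,947.6238
Price P = Σ PV = 603.6931.
Macaulay duration = Σ(t·PV) / P = 4,947.6238 / 603.6931 = 8.19559 half-year periods.
In years: 8.19559 / 2 = 4.09780 years.

4.0978 years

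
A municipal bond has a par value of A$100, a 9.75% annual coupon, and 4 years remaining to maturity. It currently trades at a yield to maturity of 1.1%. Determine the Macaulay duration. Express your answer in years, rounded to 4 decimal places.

Periodic yield y = 0.011. Discount each cash flow and weight by its year:
  t   CF        PV=CF/(1+0.011)^t    t·PV
  1         9.75         9.6439         9.6439
  2         9.75         9.5390        19.0780
  3         9.75         9.4352        28.3056
  4       109.75       105.0509       420.2037
  Σ                    133.6690       477.2312
Price P = Σ PV = 133.6690.
Macaulay duration = Σ(t·PV) / P = 477.2312 / 133.6690 = 3.57025 years.

3.5702 years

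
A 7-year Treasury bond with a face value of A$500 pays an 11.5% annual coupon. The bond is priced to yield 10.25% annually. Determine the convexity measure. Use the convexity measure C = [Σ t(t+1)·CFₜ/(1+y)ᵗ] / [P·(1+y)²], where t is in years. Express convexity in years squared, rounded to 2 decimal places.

30.81

With y = 0.1025:
  t   CF        PV=CF/(1+0.1025)^t    t·PV        t(t+1)·PV
  1        57.50        52.1542        52.1542         104.3084
  2        57.50        47.3054        94.6108         283.8324
  3        57.50        42.9074       128.7222         514.8886
  4        57.50        38.9183       155.6731         778.3653
  5        57.50        35.3000       176.5001       1,059.0004
  6        57.50        32.0182       192.1089       1,344.7624
  7       557.50       281.5754     1,971.0277      15,768.2215
  Σ                    530.1788     2,770.7968      19,853.3789
P = 530.1788.
Convexity = Σ t(t+1)·PV / [P·(1+y)²] = 19,853.3789 / (530.1788 × 1.215506) = 30.80739.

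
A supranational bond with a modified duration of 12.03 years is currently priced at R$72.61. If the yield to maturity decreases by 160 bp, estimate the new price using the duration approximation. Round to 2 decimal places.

R$86.59

Duration approximation: ΔP/P ≈ -D_mod · Δy = -12.03 × (-0.016) = +0.192480.
New price ≈ 72.61 × (1 + 0.192480) = 86.5859728.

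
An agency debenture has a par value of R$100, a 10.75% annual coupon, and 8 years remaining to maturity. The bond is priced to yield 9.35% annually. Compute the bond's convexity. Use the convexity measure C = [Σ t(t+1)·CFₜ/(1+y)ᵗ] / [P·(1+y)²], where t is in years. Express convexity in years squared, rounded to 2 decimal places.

38.96

With y = 0.0935:
  t   CF        PV=CF/(1+0.0935)^t    t·PV        t(t+1)·PV
  1        10.75         9.8308         9.8308          19.6616
  2        10.75         8.9902        17.9805          53.9414
  3        10.75         8.2215        24.6646          98.6582
  4        10.75         7.5185        30.0741         150.3707
  5        10.75         6.8757        34.3783         206.2699
  6        10.75         6.2878        37.7265         264.0858
  7        10.75         5.7501        40.2508         322.0068
  8       110.75        54.1743       433.3945       3,900.5507
  Σ                    107.6490       628.3002       5,015.5451
P = 107.6490.
Convexity = Σ t(t+1)·PV / [P·(1+y)²] = 5,015.5451 / (107.6490 × 1.195742) = 38.96464.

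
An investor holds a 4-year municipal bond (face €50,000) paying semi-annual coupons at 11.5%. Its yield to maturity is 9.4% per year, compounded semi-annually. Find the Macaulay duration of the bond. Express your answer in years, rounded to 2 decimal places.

3.34 years

Periodic yield y = 0.047. Discount each cash flow and weight by its period:
  t   CF        PV=CF/(1+0.047)^t    t·PV
  1     2,875.00     2,745.9408     2,745.9408
  2     2,875.00     2,622.6751     5,245.3501
  3     2,875.00     2,504.9427     7,514.8282
  4     2,875.00     2,392.4955     9,569.9818
  5     2,875.00     2,285.0960    11,425.4798
  6     2,875.00     2,182.5176    13,095.1057
  7     2,875.00     2,084.5441    14,591.8084
  8    52,875.00    36,616.5082   292,932.0655
  Σ                 53,434.7199   357,120.5604
Price P = Σ PV = 53,434.7199.
Macaulay duration = Σ(t·PV) / P = 357,120.5604 / 53,434.7199 = 6.68331 half-year periods.
In years: 6.68331 / 2 = 3.34165 years.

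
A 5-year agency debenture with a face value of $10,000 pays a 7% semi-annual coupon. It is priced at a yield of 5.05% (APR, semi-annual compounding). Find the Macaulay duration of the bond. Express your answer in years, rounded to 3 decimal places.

Periodic yield y = 0.02525. Discount each cash flow and weight by its period:
  t   CF        PV=CF/(1+0.02525)^t    t·PV
  1       350.00       341.3802       341.3802
  2       350.00       332.9726       665.9452
  3       350.00       324.7721       974.3163
  4       350.00       316.7736     1,267.0943
  5       350.00       308.9720     1,544.8601
  6       350.00       301.3626     1,808.1757
  7       350.00       293.9406     2,057.5843
  8       350.00       286.7014     2,293.6112
  9       350.00       279.6405     2,516.7643
  10   10,350.00     8,065.7094    80,657.0939
  Σ                 10,852.2249    94,126.8255
Price P = Σ PV = 10,852.2249.
Macaulay duration = Σ(t·PV) / P = 94,126.8255 / 10,852.2249 = 8.67350 half-year periods.
In years: 8.67350 / 2 = 4.33675 years.

4.337 years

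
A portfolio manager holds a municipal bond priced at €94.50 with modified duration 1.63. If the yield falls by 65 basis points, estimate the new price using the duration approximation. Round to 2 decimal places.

Duration approximation: ΔP/P ≈ -D_mod · Δy = -1.63 × (-0.0065) = +0.010595.
New price ≈ 94.50 × (1 + 0.010595) = 95.5012275.

€95.50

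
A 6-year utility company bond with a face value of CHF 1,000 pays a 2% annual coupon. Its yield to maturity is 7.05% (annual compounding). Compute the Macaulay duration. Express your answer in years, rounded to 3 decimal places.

Periodic yield y = 0.0705. Discount each cash flow and weight by its year:
  t   CF        PV=CF/(1+0.0705)^t    t·PV
  1        20.00        18.6829        18.6829
  2        20.00        17.4525        34.9049
  3        20.00        16.3031        48.9093
  4        20.00        15.2294        60.9177
  5        20.00        14.2265        71.1323
  6     1,020.00       677.7666     4,066.5994
  Σ                    759.6608     4,301.1464
Price P = Σ PV = 759.6608.
Macaulay duration = Σ(t·PV) / P = 4,301.1464 / 759.6608 = 5.66193 years.

5.662 years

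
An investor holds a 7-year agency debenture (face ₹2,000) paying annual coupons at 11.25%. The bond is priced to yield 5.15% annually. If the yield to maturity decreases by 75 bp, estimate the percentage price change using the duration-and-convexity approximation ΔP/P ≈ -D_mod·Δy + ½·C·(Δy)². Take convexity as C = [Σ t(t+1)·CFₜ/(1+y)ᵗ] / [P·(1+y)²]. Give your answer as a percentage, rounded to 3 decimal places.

With y = 0.0515:
  t   CF        PV=CF/(1+0.0515)^t    t·PV        t(t+1)·PV
  1       225.00       213.9800       213.9800         427.9601
  2       225.00       203.4998       406.9996       1,220.9987
  3       225.00       193.5328       580.5985       2,322.3942
  4       225.00       184.0541       736.2163       3,681.0813
  5       225.00       175.0395       875.1976       5,251.1858
  6       225.00       166.4665       998.7990       6,991.5931
  7     2,225.00     1,565.5433    10,958.8029      87,670.4232
  Σ                  2,702.1160    14,770.5940     107,565.6364
P = 2,702.1160; D_Mac = 5.46631 yrs; D_mod = 5.19858 yrs; C = 36.00402.
Duration effect: -5.19858 × (-0.0075) = +0.038989
Convexity effect: 0.5 × 36.00402 × (-0.0075)² = +0.0010126
ΔP/P ≈ +0.038989 + 0.0010126 = +0.040002 = +4.0002%.

+4.000%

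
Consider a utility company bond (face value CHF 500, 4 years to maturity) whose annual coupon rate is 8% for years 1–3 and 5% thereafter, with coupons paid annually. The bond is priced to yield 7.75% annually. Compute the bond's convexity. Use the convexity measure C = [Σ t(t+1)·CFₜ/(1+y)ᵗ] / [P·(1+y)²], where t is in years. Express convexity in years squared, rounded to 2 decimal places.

With y = 0.0775:
  t   CF        PV=CF/(1+0.0775)^t    t·PV        t(t+1)·PV
  1        40.00        37.1230        37.1230          74.2459
  2        40.00        34.4529        68.9057         206.7172
  3        40.00        31.9748        95.9245         383.6979
  4       525.00       389.4845     1,557.9380       7,789.6902
  Σ                    493.0352     1,759.8912       8,454.3512
P = 493.0352.
Convexity = Σ t(t+1)·PV / [P·(1+y)²] = 8,454.3512 / (493.0352 × 1.161006) = 14.76957.

14.77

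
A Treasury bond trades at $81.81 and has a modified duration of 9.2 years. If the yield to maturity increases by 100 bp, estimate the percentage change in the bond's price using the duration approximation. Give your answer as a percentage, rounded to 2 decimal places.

Duration approximation: ΔP/P ≈ -D_mod · Δy = -9.2 × (+0.01) = -0.092000.
As a percentage: -9.2000%.

-9.20%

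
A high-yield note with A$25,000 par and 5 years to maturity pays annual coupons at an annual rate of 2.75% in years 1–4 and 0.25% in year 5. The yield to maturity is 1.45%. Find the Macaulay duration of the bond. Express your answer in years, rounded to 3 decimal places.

Periodic yield y = 0.0145. Discount each cash flow and weight by its year:
  t   CF        PV=CF/(1+0.0145)^t    t·PV
  1       687.50       677.6737       677.6737
  2       687.50       667.9879     1,335.9758
  3       687.50       658.4405     1,975.3216
  4       687.50       649.0296     2,596.1184
  5    25,062.50    23,321.9110   116,609.5548
  Σ                 25,975.0427   123,194.6443
Price P = Σ PV = 25,975.0427.
Macaulay duration = Σ(t·PV) / P = 123,194.6443 / 25,975.0427 = 4.74281 years.

4.743 years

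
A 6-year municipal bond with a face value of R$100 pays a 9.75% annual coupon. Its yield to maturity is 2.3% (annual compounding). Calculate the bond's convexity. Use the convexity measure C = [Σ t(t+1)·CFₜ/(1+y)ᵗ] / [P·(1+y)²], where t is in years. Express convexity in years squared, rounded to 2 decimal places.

31.41

With y = 0.023:
  t   CF        PV=CF/(1+0.023)^t    t·PV        t(t+1)·PV
  1         9.75         9.5308         9.5308          19.0616
  2         9.75         9.3165        18.6330          55.8991
  3         9.75         9.1070        27.3211         109.2846
  4         9.75         8.9023        35.6092         178.0459
  5         9.75         8.7021        43.5107         261.0644
  6       109.75        95.7526       574.5158       4,021.6106
  Σ                    141.3114       709.1207       4,644.9662
P = 141.3114.
Convexity = Σ t(t+1)·PV / [P·(1+y)²] = 4,644.9662 / (141.3114 × 1.046529) = 31.40899.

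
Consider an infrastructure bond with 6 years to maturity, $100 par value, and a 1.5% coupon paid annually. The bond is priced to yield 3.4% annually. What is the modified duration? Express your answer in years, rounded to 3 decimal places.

Periodic yield y = 0.034. First find Macaulay duration:
  t   CF        PV=CF/(1+0.034)^t    t·PV
  1         1.50         1.4507         1.4507
  2         1.50         1.4030         2.8060
  3         1.50         1.3568         4.0705
  4         1.50         1.3122         5.2489
  5         1.50         1.2691         6.3454
  6       101.50        83.0506       498.3036
  Σ                     89.8424       518.2251
P = 89.8424; Macaulay duration = 518.2251 / 89.8424 = 5.76816 years.
Modified duration = D_Mac / (1 + y) = 5.76816 / 1.034 = 5.57849 years.

5.578 years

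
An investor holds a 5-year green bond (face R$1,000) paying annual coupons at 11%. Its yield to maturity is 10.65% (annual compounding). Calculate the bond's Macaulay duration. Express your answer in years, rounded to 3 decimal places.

Periodic yield y = 0.1065. Discount each cash flow and weight by its year:
  t   CF        PV=CF/(1+0.1065)^t    t·PV
  1       110.00        99.4126        99.4126
  2       110.00        89.8442       179.6883
  3       110.00        81.1967       243.5901
  4       110.00        73.3816       293.5263
  5     1,110.00       669.2153     3,346.0767
  Σ                  1,013.0503     4,162.2940
Price P = Σ PV = 1,013.0503.
Macaulay duration = Σ(t·PV) / P = 4,162.2940 / 1,013.0503 = 4.10867 years.

4.109 years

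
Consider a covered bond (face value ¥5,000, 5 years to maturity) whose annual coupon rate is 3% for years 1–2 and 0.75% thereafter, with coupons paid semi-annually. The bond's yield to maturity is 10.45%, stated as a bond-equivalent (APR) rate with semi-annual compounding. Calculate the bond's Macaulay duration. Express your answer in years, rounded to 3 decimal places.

Periodic yield y = 0.05225. Discount each cash flow and weight by its period:
  t   CF        PV=CF/(1+0.05225)^t    t·PV
  1        75.00        71.2758        71.2758
  2        75.00        67.7366       135.4732
  3        75.00        64.3731       193.1193
  4        75.00        61.1766       244.7065
  5        18.75        14.5347        72.6736
  6        18.75        13.8130        82.8779
  7        18.75        13.1271        91.8897
  8        18.75        12.4753        99.8021
  9        18.75        11.8558       106.7022
  10    5,018.75     3,015.8256    30,158.2557
  Σ                  3,346.1936    31,256.7760
Price P = Σ PV = 3,346.1936.
Macaulay duration = Σ(t·PV) / P = 31,256.7760 / 3,346.1936 = 9.34099 half-year periods.
In years: 9.34099 / 2 = 4.67050 years.

4.670 years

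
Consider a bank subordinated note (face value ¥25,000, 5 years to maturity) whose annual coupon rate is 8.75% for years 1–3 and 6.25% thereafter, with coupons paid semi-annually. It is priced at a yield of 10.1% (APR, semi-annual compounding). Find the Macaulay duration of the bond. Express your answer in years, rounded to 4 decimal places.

4.1249 years

Periodic yield y = 0.0505. Discount each cash flow and weight by its period:
  t   CF        PV=CF/(1+0.0505)^t    t·PV
  1     1,093.75     1,041.1709     1,041.1709
  2     1,093.75       991.1193     1,982.2387
  3     1,093.75       943.4739     2,830.4217
  4     1,093.75       898.1189     3,592.4756
  5     1,093.75       854.9442     4,274.7211
  6     1,093.75       813.8450     4,883.0703
  7       781.25       553.3726     3,873.6080
  8       781.25       526.7707     4,214.1653
  9       781.25       501.4476     4,513.0280
  10   25,781.25    15,752.2793   157,522.7927
  Σ                 22,876.5424   188,727.6924
Price P = Σ PV = 22,876.5424.
Macaulay duration = Σ(t·PV) / P = 188,727.6924 / 22,876.5424 = 8.24983 half-year periods.
In years: 8.24983 / 2 = 4.12492 years.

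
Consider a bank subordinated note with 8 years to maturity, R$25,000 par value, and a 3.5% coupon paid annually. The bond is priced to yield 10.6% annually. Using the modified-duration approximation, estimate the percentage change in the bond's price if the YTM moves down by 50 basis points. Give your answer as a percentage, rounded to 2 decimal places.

Periodic yield y = 0.106. Modified duration first:
  t   CF        PV=CF/(1+0.106)^t    t·PV
  1       875.00       791.1392       791.1392
  2       875.00       715.3158     1,430.6315
  3       875.00       646.7593     1,940.2779
  4       875.00       584.7733     2,339.0933
  5       875.00       528.7281     2,643.6407
  6       875.00       478.0544     2,868.3262
  7       875.00       432.2372     3,025.6606
  8    25,875.00    11,556.8464    92,454.7715
  Σ                 15,733.8538   107,493.5408
P = 15,733.8538; D_Mac = 6.83199 yrs; D_mod = 6.83199/(1+0.106) = 6.17721 yrs.
ΔP/P ≈ -D_mod · Δy = -6.17721 × (-0.005) = +0.030886 = +3.0886%.

+3.09%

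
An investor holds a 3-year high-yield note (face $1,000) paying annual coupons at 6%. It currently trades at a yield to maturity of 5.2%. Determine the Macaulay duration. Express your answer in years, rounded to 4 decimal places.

2.8353 years

Periodic yield y = 0.052. Discount each cash flow and weight by its year:
  t   CF        PV=CF/(1+0.052)^t    t·PV
  1        60.00        57.0342        57.0342
  2        60.00        54.2150       108.4301
  3     1,060.00       910.4553     2,731.3660
  Σ                  1,021.7046     2,896.8303
Price P = Σ PV = 1,021.7046.
Macaulay duration = Σ(t·PV) / P = 2,896.8303 / 1,021.7046 = 2.83529 years.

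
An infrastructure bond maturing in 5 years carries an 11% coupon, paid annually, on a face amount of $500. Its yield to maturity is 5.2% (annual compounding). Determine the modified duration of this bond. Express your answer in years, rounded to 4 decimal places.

Periodic yield y = 0.052. First find Macaulay duration:
  t   CF        PV=CF/(1+0.052)^t    t·PV
  1        55.00        52.2814        52.2814
  2        55.00        49.6971        99.3942
  3        55.00        47.2406       141.7218
  4        55.00        44.9055       179.6221
  5       555.00       430.7391     2,153.6954
  Σ                    624.8637     2,626.7149
P = 624.8637; Macaulay duration = 2,626.7149 / 624.8637 = 4.20366 years.
Modified duration = D_Mac / (1 + y) = 4.20366 / 1.052 = 3.99588 years.

3.9959 years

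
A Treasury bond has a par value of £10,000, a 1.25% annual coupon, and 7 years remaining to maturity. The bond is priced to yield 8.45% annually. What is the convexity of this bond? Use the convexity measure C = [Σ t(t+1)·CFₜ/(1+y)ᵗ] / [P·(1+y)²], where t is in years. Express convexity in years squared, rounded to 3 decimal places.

44.602

With y = 0.0845:
  t   CF        PV=CF/(1+0.0845)^t    t·PV        t(t+1)·PV
  1       125.00       115.2605       115.2605         230.5210
  2       125.00       106.2798       212.5597         637.6791
  3       125.00        97.9989       293.9968       1,175.9872
  4       125.00        90.3632       361.4530       1,807.2648
  5       125.00        83.3225       416.6124       2,499.6747
  6       125.00        76.8303       460.9820       3,226.8737
  7    10,125.00     5,738.3646    40,168.5521     321,348.4167
  Σ                  6,308.4199    42,029.4164     330,926.4170
P = 6,308.4199.
Convexity = Σ t(t+1)·PV / [P·(1+y)²] = 330,926.4170 / (6,308.4199 × 1.176140) = 44.60173.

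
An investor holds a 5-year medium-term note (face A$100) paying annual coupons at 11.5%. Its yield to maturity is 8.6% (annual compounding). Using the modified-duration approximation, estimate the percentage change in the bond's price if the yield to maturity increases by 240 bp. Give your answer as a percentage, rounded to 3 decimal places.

-9.109%

Periodic yield y = 0.086. Modified duration first:
  t   CF        PV=CF/(1+0.086)^t    t·PV
  1        11.50        10.5893        10.5893
  2        11.50         9.7508        19.5015
  3        11.50         8.9786        26.9358
  4        11.50         8.2676        33.0703
  5       111.50        73.8118       369.0590
  Σ                    111.3980       459.1559
P = 111.3980; D_Mac = 4.12176 yrs; D_mod = 4.12176/(1+0.086) = 3.79536 yrs.
ΔP/P ≈ -D_mod · Δy = -3.79536 × (+0.024) = -0.091089 = -9.1089%.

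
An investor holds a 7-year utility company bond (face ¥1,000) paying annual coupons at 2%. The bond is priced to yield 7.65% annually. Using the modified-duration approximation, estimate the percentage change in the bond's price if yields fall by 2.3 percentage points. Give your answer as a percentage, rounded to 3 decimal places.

Periodic yield y = 0.0765. Modified duration first:
  t   CF        PV=CF/(1+0.0765)^t    t·PV
  1        20.00        18.5787        18.5787
  2        20.00        17.2585        34.5169
  3        20.00        16.0320        48.0960
  4        20.00        14.8927        59.5709
  5        20.00        13.8344        69.1719
  6        20.00        12.8513        77.1076
  7     1,020.00       608.8383     4,261.8678
  Σ                    702.2858     4,568.9098
P = 702.2858; D_Mac = 6.50577 yrs; D_mod = 6.50577/(1+0.0765) = 6.04345 yrs.
ΔP/P ≈ -D_mod · Δy = -6.04345 × (-0.023) = +0.138999 = +13.8999%.

+13.900%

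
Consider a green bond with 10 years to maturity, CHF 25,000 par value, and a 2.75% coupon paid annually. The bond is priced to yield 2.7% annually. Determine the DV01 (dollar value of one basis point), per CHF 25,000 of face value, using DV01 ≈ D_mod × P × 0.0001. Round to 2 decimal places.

Periodic yield y = 0.027.
  t   CF        PV=CF/(1+0.027)^t    t·PV
  1       687.50       669.4255       669.4255
  2       687.50       651.8262     1,303.6524
  3       687.50       634.6896     1,904.0688
  4       687.50       618.0035     2,472.0140
  5       687.50       601.7561     3,008.7804
  6       687.50       585.9358     3,515.6149
  7       687.50       570.5315     3,993.7202
  8       687.50       555.5321     4,444.2568
  9       687.50       540.9271     4,868.3436
  10   25,687.50    19,679.6515   196,796.5149
  Σ                 25,108.2788   222,976.3913
P = 25,108.2788; D_Mac = 8.88059 yrs; D_mod = 8.64712 yrs.
DV01 ≈ 8.64712 × 25,108.2788 × 0.0001 = 21.711431.

CHF 21.71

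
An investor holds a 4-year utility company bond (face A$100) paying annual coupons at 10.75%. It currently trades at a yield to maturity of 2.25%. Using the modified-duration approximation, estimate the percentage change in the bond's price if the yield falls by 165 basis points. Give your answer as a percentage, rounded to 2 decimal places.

Periodic yield y = 0.0225. Modified duration first:
  t   CF        PV=CF/(1+0.0225)^t    t·PV
  1        10.75        10.5134        10.5134
  2        10.75        10.2821        20.5642
  3        10.75        10.0558        30.1675
  4       110.75       101.3189       405.2756
  Σ                    132.1703       466.5208
P = 132.1703; D_Mac = 3.52969 yrs; D_mod = 3.52969/(1+0.0225) = 3.45202 yrs.
ΔP/P ≈ -D_mod · Δy = -3.45202 × (-0.0165) = +0.056958 = +5.6958%.

+5.70%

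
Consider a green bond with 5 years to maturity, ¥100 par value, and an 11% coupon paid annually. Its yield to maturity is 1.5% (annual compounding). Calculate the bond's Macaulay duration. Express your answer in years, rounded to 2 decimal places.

Periodic yield y = 0.015. Discount each cash flow and weight by its year:
  t   CF        PV=CF/(1+0.015)^t    t·PV
  1        11.00        10.8374        10.8374
  2        11.00        10.6773        21.3546
  3        11.00        10.5195        31.5585
  4        11.00        10.3640        41.4561
  5       111.00       103.0369       515.1845
  Σ                    145.4351       620.3910
Price P = Σ PV = 145.4351.
Macaulay duration = Σ(t·PV) / P = 620.3910 / 145.4351 = 4.26576 years.

4.27 years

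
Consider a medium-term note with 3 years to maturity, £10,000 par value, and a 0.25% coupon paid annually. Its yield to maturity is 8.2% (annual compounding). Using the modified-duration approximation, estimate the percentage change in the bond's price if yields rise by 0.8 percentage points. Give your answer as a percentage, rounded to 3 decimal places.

Periodic yield y = 0.082. Modified duration first:
  t   CF        PV=CF/(1+0.082)^t    t·PV
  1        25.00        23.1054        23.1054
  2        25.00        21.3543        42.7086
  3    10,025.00     7,914.1194    23,742.3582
  Σ                  7,958.5791    23,808.1722
P = 7,958.5791; D_Mac = 2.99151 yrs; D_mod = 2.99151/(1+0.082) = 2.76480 yrs.
ΔP/P ≈ -D_mod · Δy = -2.76480 × (+0.008) = -0.022118 = -2.2118%.

-2.212%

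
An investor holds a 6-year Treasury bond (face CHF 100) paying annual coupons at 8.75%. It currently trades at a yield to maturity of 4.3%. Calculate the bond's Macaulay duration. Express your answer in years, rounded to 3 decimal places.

5.032 years

Periodic yield y = 0.043. Discount each cash flow and weight by its year:
  t   CF        PV=CF/(1+0.043)^t    t·PV
  1         8.75         8.3893         8.3893
  2         8.75         8.0434        16.0868
  3         8.75         7.7118        23.1354
  4         8.75         7.3939        29.5754
  5         8.75         7.0890        35.4451
  6       108.75        84.4741       506.8444
  Σ                    123.1014       619.4764
Price P = Σ PV = 123.1014.
Macaulay duration = Σ(t·PV) / P = 619.4764 / 123.1014 = 5.03224 years.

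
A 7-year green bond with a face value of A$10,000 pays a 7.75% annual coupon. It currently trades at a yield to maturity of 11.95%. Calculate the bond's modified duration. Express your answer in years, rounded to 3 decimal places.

4.903 years

Periodic yield y = 0.1195. First find Macaulay duration:
  t   CF        PV=CF/(1+0.1195)^t    t·PV
  1       775.00       692.2733       692.2733
  2       775.00       618.3773     1,236.7545
  3       775.00       552.3691     1,657.1074
  4       775.00       493.4070     1,973.6280
  5       775.00       440.7387     2,203.6936
  6       775.00       393.6925     2,362.1549
  7    10,775.00     4,889.3215    34,225.2503
  Σ                  8,080.1794    44,350.8621
P = 8,080.1794; Macaulay duration = 44,350.8621 / 8,080.1794 = 5.48885 years.
Modified duration = D_Mac / (1 + y) = 5.48885 / 1.1195 = 4.90294 years.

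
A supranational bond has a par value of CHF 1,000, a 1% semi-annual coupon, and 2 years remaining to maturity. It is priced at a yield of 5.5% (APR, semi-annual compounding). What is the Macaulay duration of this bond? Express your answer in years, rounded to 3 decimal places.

1.984 years

Periodic yield y = 0.0275. Discount each cash flow and weight by its period:
  t   CF        PV=CF/(1+0.0275)^t    t·PV
  1         5.00         4.8662         4.8662
  2         5.00         4.7359         9.4719
  3         5.00         4.6092        13.8276
  4     1,005.00       901.6516     3,606.6062
  Σ                    915.8629     3,634.7719
Price P = Σ PV = 915.8629.
Macaulay duration = Σ(t·PV) / P = 3,634.7719 / 915.8629 = 3.96869 half-year periods.
In years: 3.96869 / 2 = 1.98434 years.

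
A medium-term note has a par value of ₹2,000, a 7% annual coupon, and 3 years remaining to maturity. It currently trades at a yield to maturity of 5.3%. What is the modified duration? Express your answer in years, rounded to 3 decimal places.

2.671 years

Periodic yield y = 0.053. First find Macaulay duration:
  t   CF        PV=CF/(1+0.053)^t    t·PV
  1       140.00       132.9535       132.9535
  2       140.00       126.2616       252.5232
  3     2,140.00     1,832.8573     5,498.5720
  Σ                  2,092.0724     5,884.0486
P = 2,092.0724; Macaulay duration = 5,884.0486 / 2,092.0724 = 2.81255 years.
Modified duration = D_Mac / (1 + y) = 2.81255 / 1.053 = 2.67098 years.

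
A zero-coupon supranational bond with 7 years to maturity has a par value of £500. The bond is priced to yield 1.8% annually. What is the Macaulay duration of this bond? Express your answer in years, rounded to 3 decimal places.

A zero-coupon bond has a single cash flow at maturity, so its Macaulay duration equals its maturity: 7 years.

7.000 years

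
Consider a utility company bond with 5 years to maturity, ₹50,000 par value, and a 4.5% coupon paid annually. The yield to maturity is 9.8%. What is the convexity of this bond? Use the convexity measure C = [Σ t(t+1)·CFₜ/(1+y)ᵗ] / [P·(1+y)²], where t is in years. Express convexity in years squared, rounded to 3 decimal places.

21.802

With y = 0.098:
  t   CF        PV=CF/(1+0.098)^t    t·PV        t(t+1)·PV
  1     2,250.00     2,049.1803     2,049.1803       4,098.3607
  2     2,250.00     1,866.2845     3,732.5689      11,197.7067
  3     2,250.00     1,699.7126     5,099.1378      20,396.5514
  4     2,250.00     1,548.0078     6,192.0314      30,960.1569
  5    52,250.00    32,739.6924   163,698.4618     982,190.7708
  Σ                 39,902.8776   180,771.3803   1,048,843.5464
P = 39,902.8776.
Convexity = Σ t(t+1)·PV / [P·(1+y)²] = 1,048,843.5464 / (39,902.8776 × 1.205604) = 21.80228.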